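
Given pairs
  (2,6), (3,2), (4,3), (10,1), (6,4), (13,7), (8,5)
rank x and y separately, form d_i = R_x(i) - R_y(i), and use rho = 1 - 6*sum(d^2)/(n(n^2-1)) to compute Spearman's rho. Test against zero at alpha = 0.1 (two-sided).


Step 1: Rank x and y separately (midranks; no ties here).
rank(x): 2->1, 3->2, 4->3, 10->6, 6->4, 13->7, 8->5
rank(y): 6->6, 2->2, 3->3, 1->1, 4->4, 7->7, 5->5
Step 2: d_i = R_x(i) - R_y(i); compute d_i^2.
  (1-6)^2=25, (2-2)^2=0, (3-3)^2=0, (6-1)^2=25, (4-4)^2=0, (7-7)^2=0, (5-5)^2=0
sum(d^2) = 50.
Step 3: rho = 1 - 6*50 / (7*(7^2 - 1)) = 1 - 300/336 = 0.107143.
Step 4: Under H0, t = rho * sqrt((n-2)/(1-rho^2)) = 0.2410 ~ t(5).
Step 5: Two-sided p-value from the t-distribution with 5 df = 0.819151.
Step 6: alpha = 0.1. fail to reject H0.

rho = 0.1071, p = 0.819151, fail to reject H0 at alpha = 0.1.


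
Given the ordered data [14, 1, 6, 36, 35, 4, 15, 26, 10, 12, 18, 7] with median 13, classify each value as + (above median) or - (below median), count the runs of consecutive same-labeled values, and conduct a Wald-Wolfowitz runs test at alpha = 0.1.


Step 1: Compute median = 13; label A = above, B = below.
Labels in order: ABBAABAABBAB  (n_A = 6, n_B = 6)
Step 2: Count runs R = 8.
Step 3: Under H0 (random ordering), E[R] = 2*n_A*n_B/(n_A+n_B) + 1 = 2*6*6/12 + 1 = 7.0000.
        Var[R] = 2*n_A*n_B*(2*n_A*n_B - n_A - n_B) / ((n_A+n_B)^2 * (n_A+n_B-1)) = 4320/1584 = 2.7273.
        SD[R] = 1.6514.
Step 4: Continuity-corrected z = (R - 0.5 - E[R]) / SD[R] = (8 - 0.5 - 7.0000) / 1.6514 = 0.3028.
Step 5: Two-sided p-value via normal approximation = 2*(1 - Phi(|z|)) = 0.762069.
Step 6: alpha = 0.1. fail to reject H0.

R = 8, z = 0.3028, p = 0.762069, fail to reject H0.


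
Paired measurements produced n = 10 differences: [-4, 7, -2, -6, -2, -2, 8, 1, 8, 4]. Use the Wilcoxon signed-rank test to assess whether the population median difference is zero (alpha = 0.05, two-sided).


Step 1: Drop any zero differences (none here) and take |d_i|.
|d| = [4, 7, 2, 6, 2, 2, 8, 1, 8, 4]
Step 2: Midrank |d_i| (ties get averaged ranks).
ranks: |4|->5.5, |7|->8, |2|->3, |6|->7, |2|->3, |2|->3, |8|->9.5, |1|->1, |8|->9.5, |4|->5.5
Step 3: Attach original signs; sum ranks with positive sign and with negative sign.
W+ = 8 + 9.5 + 1 + 9.5 + 5.5 = 33.5
W- = 5.5 + 3 + 7 + 3 + 3 = 21.5
(Check: W+ + W- = 55 should equal n(n+1)/2 = 55.)
Step 4: Test statistic W = min(W+, W-) = 21.5.
Step 5: Ties in |d|, so use the tie-corrected normal approximation.
        E[W] = n(n+1)/4 = 10*11/4 = 27.5.
        Tie groups: |d|=2 (t=3), |d|=4 (t=2), |d|=8 (t=2); sum(t^3 - t) = 36.
        Var[W] = n(n+1)(2n+1)/24 - sum(t^3-t)/48 = 2310/24 - 36/48 = 95.5.
        z = (W - E[W]) / sqrt(Var[W]) = (21.5 - 27.5) / 9.7724 = -0.6140.
        Two-sided p = 2*Phi(z) = 0.539233.
Step 6: alpha = 0.05. fail to reject H0.

W+ = 33.5, W- = 21.5, W = min = 21.5, p = 0.539233, fail to reject H0.


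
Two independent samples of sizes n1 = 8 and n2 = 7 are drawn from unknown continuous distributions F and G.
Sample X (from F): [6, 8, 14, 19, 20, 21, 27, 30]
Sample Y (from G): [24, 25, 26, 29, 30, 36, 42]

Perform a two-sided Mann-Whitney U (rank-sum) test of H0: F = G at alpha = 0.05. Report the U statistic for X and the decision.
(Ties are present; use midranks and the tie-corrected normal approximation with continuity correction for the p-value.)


Step 1: Combine and sort all 15 observations; assign midranks.
sorted (value, group): (6,X), (8,X), (14,X), (19,X), (20,X), (21,X), (24,Y), (25,Y), (26,Y), (27,X), (29,Y), (30,X), (30,Y), (36,Y), (42,Y)
ranks: 6->1, 8->2, 14->3, 19->4, 20->5, 21->6, 24->7, 25->8, 26->9, 27->10, 29->11, 30->12.5, 30->12.5, 36->14, 42->15
Step 2: Rank sum for X: R1 = 1 + 2 + 3 + 4 + 5 + 6 + 10 + 12.5 = 43.5.
Step 3: U_X = R1 - n1(n1+1)/2 = 43.5 - 8*9/2 = 43.5 - 36 = 7.5.
       U_Y = n1*n2 - U_X = 56 - 7.5 = 48.5.
Step 4: Ties are present, so use the tie-corrected normal approximation (with continuity correction) for the p-value.
Step 5: p-value = 0.020524; compare to alpha = 0.05. reject H0.

U_X = 7.5, p = 0.020524, reject H0 at alpha = 0.05.


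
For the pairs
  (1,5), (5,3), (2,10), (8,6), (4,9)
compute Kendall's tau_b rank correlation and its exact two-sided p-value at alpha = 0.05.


Step 1: Enumerate the 10 unordered pairs (i,j) with i<j and classify each by sign(x_j-x_i) * sign(y_j-y_i).
  (1,2):dx=+4,dy=-2->D; (1,3):dx=+1,dy=+5->C; (1,4):dx=+7,dy=+1->C; (1,5):dx=+3,dy=+4->C
  (2,3):dx=-3,dy=+7->D; (2,4):dx=+3,dy=+3->C; (2,5):dx=-1,dy=+6->D; (3,4):dx=+6,dy=-4->D
  (3,5):dx=+2,dy=-1->D; (4,5):dx=-4,dy=+3->D
Step 2: C = 4, D = 6, total pairs = 10.
Step 3: tau = (C - D)/(n(n-1)/2) = (4 - 6)/10 = -0.200000.
Step 4: Exact two-sided p-value (enumerate n! = 120 permutations of y under H0): p = 0.816667.
Step 5: alpha = 0.05. fail to reject H0.

tau_b = -0.2000 (C=4, D=6), p = 0.816667, fail to reject H0.


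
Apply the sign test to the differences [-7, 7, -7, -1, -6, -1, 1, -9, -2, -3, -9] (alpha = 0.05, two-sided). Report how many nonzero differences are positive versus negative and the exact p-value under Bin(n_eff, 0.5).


Step 1: Discard zero differences. Original n = 11; n_eff = number of nonzero differences = 11.
Nonzero differences (with sign): -7, +7, -7, -1, -6, -1, +1, -9, -2, -3, -9
Step 2: Count signs: positive = 2, negative = 9.
Step 3: Under H0: P(positive) = 0.5, so the number of positives S ~ Bin(11, 0.5).
Step 4: Two-sided exact p-value = sum of Bin(11,0.5) probabilities at or below the observed probability = 0.065430.
Step 5: alpha = 0.05. fail to reject H0.

n_eff = 11, pos = 2, neg = 9, p = 0.065430, fail to reject H0.


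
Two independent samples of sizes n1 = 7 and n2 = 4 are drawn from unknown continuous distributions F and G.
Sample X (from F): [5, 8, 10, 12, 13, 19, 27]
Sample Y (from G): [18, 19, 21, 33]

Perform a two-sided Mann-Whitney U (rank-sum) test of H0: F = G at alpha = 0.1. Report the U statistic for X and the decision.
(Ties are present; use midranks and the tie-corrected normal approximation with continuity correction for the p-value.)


Step 1: Combine and sort all 11 observations; assign midranks.
sorted (value, group): (5,X), (8,X), (10,X), (12,X), (13,X), (18,Y), (19,X), (19,Y), (21,Y), (27,X), (33,Y)
ranks: 5->1, 8->2, 10->3, 12->4, 13->5, 18->6, 19->7.5, 19->7.5, 21->9, 27->10, 33->11
Step 2: Rank sum for X: R1 = 1 + 2 + 3 + 4 + 5 + 7.5 + 10 = 32.5.
Step 3: U_X = R1 - n1(n1+1)/2 = 32.5 - 7*8/2 = 32.5 - 28 = 4.5.
       U_Y = n1*n2 - U_X = 28 - 4.5 = 23.5.
Step 4: Ties are present, so use the tie-corrected normal approximation (with continuity correction) for the p-value.
Step 5: p-value = 0.088247; compare to alpha = 0.1. reject H0.

U_X = 4.5, p = 0.088247, reject H0 at alpha = 0.1.


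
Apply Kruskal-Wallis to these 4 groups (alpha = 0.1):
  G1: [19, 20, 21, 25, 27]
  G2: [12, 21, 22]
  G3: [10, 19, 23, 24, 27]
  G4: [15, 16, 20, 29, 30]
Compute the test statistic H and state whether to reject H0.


Step 1: Combine all N = 18 observations and assign midranks.
sorted (value, group, rank): (10,G3,1), (12,G2,2), (15,G4,3), (16,G4,4), (19,G1,5.5), (19,G3,5.5), (20,G1,7.5), (20,G4,7.5), (21,G1,9.5), (21,G2,9.5), (22,G2,11), (23,G3,12), (24,G3,13), (25,G1,14), (27,G1,15.5), (27,G3,15.5), (29,G4,17), (30,G4,18)
Step 2: Sum ranks within each group.
R_1 = 52 (n_1 = 5)
R_2 = 22.5 (n_2 = 3)
R_3 = 47 (n_3 = 5)
R_4 = 49.5 (n_4 = 5)
Step 3: H = 12/(N(N+1)) * sum(R_i^2/n_i) - 3(N+1)
     = 12/(18*19) * (52^2/5 + 22.5^2/3 + 47^2/5 + 49.5^2/5) - 3*19
     = 0.035088 * 1641.4 - 57
     = 0.592982.
Step 4: Ties present; correction factor C = 1 - 24/(18^3 - 18) = 0.995872. Corrected H = 0.592982 / 0.995872 = 0.595440.
Step 5: Under H0, H ~ chi^2(3); p-value = 0.897475.
Step 6: alpha = 0.1. fail to reject H0.

H = 0.5954, df = 3, p = 0.897475, fail to reject H0.


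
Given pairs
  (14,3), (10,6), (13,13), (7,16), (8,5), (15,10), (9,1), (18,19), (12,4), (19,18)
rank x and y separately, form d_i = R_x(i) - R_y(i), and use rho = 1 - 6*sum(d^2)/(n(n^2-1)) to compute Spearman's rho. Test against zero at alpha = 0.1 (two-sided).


Step 1: Rank x and y separately (midranks; no ties here).
rank(x): 14->7, 10->4, 13->6, 7->1, 8->2, 15->8, 9->3, 18->9, 12->5, 19->10
rank(y): 3->2, 6->5, 13->7, 16->8, 5->4, 10->6, 1->1, 19->10, 4->3, 18->9
Step 2: d_i = R_x(i) - R_y(i); compute d_i^2.
  (7-2)^2=25, (4-5)^2=1, (6-7)^2=1, (1-8)^2=49, (2-4)^2=4, (8-6)^2=4, (3-1)^2=4, (9-10)^2=1, (5-3)^2=4, (10-9)^2=1
sum(d^2) = 94.
Step 3: rho = 1 - 6*94 / (10*(10^2 - 1)) = 1 - 564/990 = 0.430303.
Step 4: Under H0, t = rho * sqrt((n-2)/(1-rho^2)) = 1.3483 ~ t(8).
Step 5: Two-sided p-value from the t-distribution with 8 df = 0.214492.
Step 6: alpha = 0.1. fail to reject H0.

rho = 0.4303, p = 0.214492, fail to reject H0 at alpha = 0.1.


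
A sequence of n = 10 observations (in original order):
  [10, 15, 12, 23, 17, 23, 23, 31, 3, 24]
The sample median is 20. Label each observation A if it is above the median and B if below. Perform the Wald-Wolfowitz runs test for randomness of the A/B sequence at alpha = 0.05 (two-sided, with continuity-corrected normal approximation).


Step 1: Compute median = 20; label A = above, B = below.
Labels in order: BBBABAAABA  (n_A = 5, n_B = 5)
Step 2: Count runs R = 6.
Step 3: Under H0 (random ordering), E[R] = 2*n_A*n_B/(n_A+n_B) + 1 = 2*5*5/10 + 1 = 6.0000.
        Var[R] = 2*n_A*n_B*(2*n_A*n_B - n_A - n_B) / ((n_A+n_B)^2 * (n_A+n_B-1)) = 2000/900 = 2.2222.
        SD[R] = 1.4907.
Step 4: R = E[R], so z = 0 with no continuity correction.
Step 5: Two-sided p-value via normal approximation = 2*(1 - Phi(|z|)) = 1.000000.
Step 6: alpha = 0.05. fail to reject H0.

R = 6, z = 0.0000, p = 1.000000, fail to reject H0.


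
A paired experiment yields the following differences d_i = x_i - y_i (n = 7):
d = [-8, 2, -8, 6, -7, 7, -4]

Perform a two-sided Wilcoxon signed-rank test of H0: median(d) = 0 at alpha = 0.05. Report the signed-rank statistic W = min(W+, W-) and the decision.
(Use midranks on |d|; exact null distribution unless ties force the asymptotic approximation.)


Step 1: Drop any zero differences (none here) and take |d_i|.
|d| = [8, 2, 8, 6, 7, 7, 4]
Step 2: Midrank |d_i| (ties get averaged ranks).
ranks: |8|->6.5, |2|->1, |8|->6.5, |6|->3, |7|->4.5, |7|->4.5, |4|->2
Step 3: Attach original signs; sum ranks with positive sign and with negative sign.
W+ = 1 + 3 + 4.5 = 8.5
W- = 6.5 + 6.5 + 4.5 + 2 = 19.5
(Check: W+ + W- = 28 should equal n(n+1)/2 = 28.)
Step 4: Test statistic W = min(W+, W-) = 8.5.
Step 5: Ties in |d|, so use the tie-corrected normal approximation.
        E[W] = n(n+1)/4 = 7*8/4 = 14.
        Tie groups: |d|=7 (t=2), |d|=8 (t=2); sum(t^3 - t) = 12.
        Var[W] = n(n+1)(2n+1)/24 - sum(t^3-t)/48 = 840/24 - 12/48 = 34.75.
        z = (W - E[W]) / sqrt(Var[W]) = (8.5 - 14) / 5.8949 = -0.9330.
        Two-sided p = 2*Phi(z) = 0.350816.
Step 6: alpha = 0.05. fail to reject H0.

W+ = 8.5, W- = 19.5, W = min = 8.5, p = 0.350816, fail to reject H0.


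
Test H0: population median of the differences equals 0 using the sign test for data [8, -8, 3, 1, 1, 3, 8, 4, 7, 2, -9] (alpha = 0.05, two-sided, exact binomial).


Step 1: Discard zero differences. Original n = 11; n_eff = number of nonzero differences = 11.
Nonzero differences (with sign): +8, -8, +3, +1, +1, +3, +8, +4, +7, +2, -9
Step 2: Count signs: positive = 9, negative = 2.
Step 3: Under H0: P(positive) = 0.5, so the number of positives S ~ Bin(11, 0.5).
Step 4: Two-sided exact p-value = sum of Bin(11,0.5) probabilities at or below the observed probability = 0.065430.
Step 5: alpha = 0.05. fail to reject H0.

n_eff = 11, pos = 9, neg = 2, p = 0.065430, fail to reject H0.


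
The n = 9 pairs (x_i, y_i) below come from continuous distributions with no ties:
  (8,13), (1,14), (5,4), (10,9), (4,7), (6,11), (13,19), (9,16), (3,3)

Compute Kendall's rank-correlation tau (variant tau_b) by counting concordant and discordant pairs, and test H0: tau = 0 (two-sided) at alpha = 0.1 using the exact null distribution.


Step 1: Enumerate the 36 unordered pairs (i,j) with i<j and classify each by sign(x_j-x_i) * sign(y_j-y_i).
  (1,2):dx=-7,dy=+1->D; (1,3):dx=-3,dy=-9->C; (1,4):dx=+2,dy=-4->D; (1,5):dx=-4,dy=-6->C
  (1,6):dx=-2,dy=-2->C; (1,7):dx=+5,dy=+6->C; (1,8):dx=+1,dy=+3->C; (1,9):dx=-5,dy=-10->C
  (2,3):dx=+4,dy=-10->D; (2,4):dx=+9,dy=-5->D; (2,5):dx=+3,dy=-7->D; (2,6):dx=+5,dy=-3->D
  (2,7):dx=+12,dy=+5->C; (2,8):dx=+8,dy=+2->C; (2,9):dx=+2,dy=-11->D; (3,4):dx=+5,dy=+5->C
  (3,5):dx=-1,dy=+3->D; (3,6):dx=+1,dy=+7->C; (3,7):dx=+8,dy=+15->C; (3,8):dx=+4,dy=+12->C
  (3,9):dx=-2,dy=-1->C; (4,5):dx=-6,dy=-2->C; (4,6):dx=-4,dy=+2->D; (4,7):dx=+3,dy=+10->C
  (4,8):dx=-1,dy=+7->D; (4,9):dx=-7,dy=-6->C; (5,6):dx=+2,dy=+4->C; (5,7):dx=+9,dy=+12->C
  (5,8):dx=+5,dy=+9->C; (5,9):dx=-1,dy=-4->C; (6,7):dx=+7,dy=+8->C; (6,8):dx=+3,dy=+5->C
  (6,9):dx=-3,dy=-8->C; (7,8):dx=-4,dy=-3->C; (7,9):dx=-10,dy=-16->C; (8,9):dx=-6,dy=-13->C
Step 2: C = 26, D = 10, total pairs = 36.
Step 3: tau = (C - D)/(n(n-1)/2) = (26 - 10)/36 = 0.444444.
Step 4: Exact two-sided p-value (enumerate n! = 362880 permutations of y under H0): p = 0.119439.
Step 5: alpha = 0.1. fail to reject H0.

tau_b = 0.4444 (C=26, D=10), p = 0.119439, fail to reject H0.


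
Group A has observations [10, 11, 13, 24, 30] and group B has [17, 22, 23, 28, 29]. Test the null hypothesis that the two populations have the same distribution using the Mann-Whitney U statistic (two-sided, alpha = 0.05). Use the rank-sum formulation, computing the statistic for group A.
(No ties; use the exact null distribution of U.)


Step 1: Combine and sort all 10 observations; assign midranks.
sorted (value, group): (10,X), (11,X), (13,X), (17,Y), (22,Y), (23,Y), (24,X), (28,Y), (29,Y), (30,X)
ranks: 10->1, 11->2, 13->3, 17->4, 22->5, 23->6, 24->7, 28->8, 29->9, 30->10
Step 2: Rank sum for X: R1 = 1 + 2 + 3 + 7 + 10 = 23.
Step 3: U_X = R1 - n1(n1+1)/2 = 23 - 5*6/2 = 23 - 15 = 8.
       U_Y = n1*n2 - U_X = 25 - 8 = 17.
Step 4: No ties, so the exact null distribution of U (based on enumerating the C(10,5) = 252 equally likely rank assignments) gives the two-sided p-value.
Step 5: p-value = 0.420635; compare to alpha = 0.05. fail to reject H0.

U_X = 8, p = 0.420635, fail to reject H0 at alpha = 0.05.


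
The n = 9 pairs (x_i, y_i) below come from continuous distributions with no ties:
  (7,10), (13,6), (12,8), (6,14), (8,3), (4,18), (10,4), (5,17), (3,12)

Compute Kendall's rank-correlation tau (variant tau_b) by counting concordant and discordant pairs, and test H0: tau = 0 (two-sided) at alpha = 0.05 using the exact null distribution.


Step 1: Enumerate the 36 unordered pairs (i,j) with i<j and classify each by sign(x_j-x_i) * sign(y_j-y_i).
  (1,2):dx=+6,dy=-4->D; (1,3):dx=+5,dy=-2->D; (1,4):dx=-1,dy=+4->D; (1,5):dx=+1,dy=-7->D
  (1,6):dx=-3,dy=+8->D; (1,7):dx=+3,dy=-6->D; (1,8):dx=-2,dy=+7->D; (1,9):dx=-4,dy=+2->D
  (2,3):dx=-1,dy=+2->D; (2,4):dx=-7,dy=+8->D; (2,5):dx=-5,dy=-3->C; (2,6):dx=-9,dy=+12->D
  (2,7):dx=-3,dy=-2->C; (2,8):dx=-8,dy=+11->D; (2,9):dx=-10,dy=+6->D; (3,4):dx=-6,dy=+6->D
  (3,5):dx=-4,dy=-5->C; (3,6):dx=-8,dy=+10->D; (3,7):dx=-2,dy=-4->C; (3,8):dx=-7,dy=+9->D
  (3,9):dx=-9,dy=+4->D; (4,5):dx=+2,dy=-11->D; (4,6):dx=-2,dy=+4->D; (4,7):dx=+4,dy=-10->D
  (4,8):dx=-1,dy=+3->D; (4,9):dx=-3,dy=-2->C; (5,6):dx=-4,dy=+15->D; (5,7):dx=+2,dy=+1->C
  (5,8):dx=-3,dy=+14->D; (5,9):dx=-5,dy=+9->D; (6,7):dx=+6,dy=-14->D; (6,8):dx=+1,dy=-1->D
  (6,9):dx=-1,dy=-6->C; (7,8):dx=-5,dy=+13->D; (7,9):dx=-7,dy=+8->D; (8,9):dx=-2,dy=-5->C
Step 2: C = 8, D = 28, total pairs = 36.
Step 3: tau = (C - D)/(n(n-1)/2) = (8 - 28)/36 = -0.555556.
Step 4: Exact two-sided p-value (enumerate n! = 362880 permutations of y under H0): p = 0.044615.
Step 5: alpha = 0.05. reject H0.

tau_b = -0.5556 (C=8, D=28), p = 0.044615, reject H0.


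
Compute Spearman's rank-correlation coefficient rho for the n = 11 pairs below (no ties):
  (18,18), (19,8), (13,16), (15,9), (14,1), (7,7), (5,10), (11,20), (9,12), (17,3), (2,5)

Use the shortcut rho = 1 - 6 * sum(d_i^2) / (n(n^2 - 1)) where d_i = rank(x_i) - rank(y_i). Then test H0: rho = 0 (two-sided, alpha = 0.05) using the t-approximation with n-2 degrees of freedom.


Step 1: Rank x and y separately (midranks; no ties here).
rank(x): 18->10, 19->11, 13->6, 15->8, 14->7, 7->3, 5->2, 11->5, 9->4, 17->9, 2->1
rank(y): 18->10, 8->5, 16->9, 9->6, 1->1, 7->4, 10->7, 20->11, 12->8, 3->2, 5->3
Step 2: d_i = R_x(i) - R_y(i); compute d_i^2.
  (10-10)^2=0, (11-5)^2=36, (6-9)^2=9, (8-6)^2=4, (7-1)^2=36, (3-4)^2=1, (2-7)^2=25, (5-11)^2=36, (4-8)^2=16, (9-2)^2=49, (1-3)^2=4
sum(d^2) = 216.
Step 3: rho = 1 - 6*216 / (11*(11^2 - 1)) = 1 - 1296/1320 = 0.018182.
Step 4: Under H0, t = rho * sqrt((n-2)/(1-rho^2)) = 0.0546 ~ t(9).
Step 5: Two-sided p-value from the t-distribution with 9 df = 0.957685.
Step 6: alpha = 0.05. fail to reject H0.

rho = 0.0182, p = 0.957685, fail to reject H0 at alpha = 0.05.


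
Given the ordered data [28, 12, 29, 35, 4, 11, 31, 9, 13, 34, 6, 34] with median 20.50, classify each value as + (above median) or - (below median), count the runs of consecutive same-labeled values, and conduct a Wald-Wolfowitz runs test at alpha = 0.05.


Step 1: Compute median = 20.50; label A = above, B = below.
Labels in order: ABAABBABBABA  (n_A = 6, n_B = 6)
Step 2: Count runs R = 9.
Step 3: Under H0 (random ordering), E[R] = 2*n_A*n_B/(n_A+n_B) + 1 = 2*6*6/12 + 1 = 7.0000.
        Var[R] = 2*n_A*n_B*(2*n_A*n_B - n_A - n_B) / ((n_A+n_B)^2 * (n_A+n_B-1)) = 4320/1584 = 2.7273.
        SD[R] = 1.6514.
Step 4: Continuity-corrected z = (R - 0.5 - E[R]) / SD[R] = (9 - 0.5 - 7.0000) / 1.6514 = 0.9083.
Step 5: Two-sided p-value via normal approximation = 2*(1 - Phi(|z|)) = 0.363722.
Step 6: alpha = 0.05. fail to reject H0.

R = 9, z = 0.9083, p = 0.363722, fail to reject H0.


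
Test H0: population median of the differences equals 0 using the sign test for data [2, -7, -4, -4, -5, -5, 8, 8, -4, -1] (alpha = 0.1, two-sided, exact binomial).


Step 1: Discard zero differences. Original n = 10; n_eff = number of nonzero differences = 10.
Nonzero differences (with sign): +2, -7, -4, -4, -5, -5, +8, +8, -4, -1
Step 2: Count signs: positive = 3, negative = 7.
Step 3: Under H0: P(positive) = 0.5, so the number of positives S ~ Bin(10, 0.5).
Step 4: Two-sided exact p-value = sum of Bin(10,0.5) probabilities at or below the observed probability = 0.343750.
Step 5: alpha = 0.1. fail to reject H0.

n_eff = 10, pos = 3, neg = 7, p = 0.343750, fail to reject H0.


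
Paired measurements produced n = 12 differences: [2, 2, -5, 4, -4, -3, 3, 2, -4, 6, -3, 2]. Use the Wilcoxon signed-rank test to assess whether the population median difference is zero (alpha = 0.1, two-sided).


Step 1: Drop any zero differences (none here) and take |d_i|.
|d| = [2, 2, 5, 4, 4, 3, 3, 2, 4, 6, 3, 2]
Step 2: Midrank |d_i| (ties get averaged ranks).
ranks: |2|->2.5, |2|->2.5, |5|->11, |4|->9, |4|->9, |3|->6, |3|->6, |2|->2.5, |4|->9, |6|->12, |3|->6, |2|->2.5
Step 3: Attach original signs; sum ranks with positive sign and with negative sign.
W+ = 2.5 + 2.5 + 9 + 6 + 2.5 + 12 + 2.5 = 37
W- = 11 + 9 + 6 + 9 + 6 = 41
(Check: W+ + W- = 78 should equal n(n+1)/2 = 78.)
Step 4: Test statistic W = min(W+, W-) = 37.
Step 5: Ties in |d|, so use the tie-corrected normal approximation.
        E[W] = n(n+1)/4 = 12*13/4 = 39.
        Tie groups: |d|=2 (t=4), |d|=3 (t=3), |d|=4 (t=3); sum(t^3 - t) = 108.
        Var[W] = n(n+1)(2n+1)/24 - sum(t^3-t)/48 = 3900/24 - 108/48 = 160.25.
        z = (W - E[W]) / sqrt(Var[W]) = (37 - 39) / 12.6590 = -0.1580.
        Two-sided p = 2*Phi(z) = 0.874464.
Step 6: alpha = 0.1. fail to reject H0.

W+ = 37, W- = 41, W = min = 37, p = 0.874464, fail to reject H0.


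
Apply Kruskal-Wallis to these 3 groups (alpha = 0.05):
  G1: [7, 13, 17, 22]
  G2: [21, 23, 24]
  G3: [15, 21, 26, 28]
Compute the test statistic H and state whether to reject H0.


Step 1: Combine all N = 11 observations and assign midranks.
sorted (value, group, rank): (7,G1,1), (13,G1,2), (15,G3,3), (17,G1,4), (21,G2,5.5), (21,G3,5.5), (22,G1,7), (23,G2,8), (24,G2,9), (26,G3,10), (28,G3,11)
Step 2: Sum ranks within each group.
R_1 = 14 (n_1 = 4)
R_2 = 22.5 (n_2 = 3)
R_3 = 29.5 (n_3 = 4)
Step 3: H = 12/(N(N+1)) * sum(R_i^2/n_i) - 3(N+1)
     = 12/(11*12) * (14^2/4 + 22.5^2/3 + 29.5^2/4) - 3*12
     = 0.090909 * 435.312 - 36
     = 3.573864.
Step 4: Ties present; correction factor C = 1 - 6/(11^3 - 11) = 0.995455. Corrected H = 3.573864 / 0.995455 = 3.590183.
Step 5: Under H0, H ~ chi^2(2); p-value = 0.166112.
Step 6: alpha = 0.05. fail to reject H0.

H = 3.5902, df = 2, p = 0.166112, fail to reject H0.


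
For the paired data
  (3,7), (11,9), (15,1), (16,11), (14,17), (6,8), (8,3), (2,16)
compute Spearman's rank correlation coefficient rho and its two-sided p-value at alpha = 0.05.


Step 1: Rank x and y separately (midranks; no ties here).
rank(x): 3->2, 11->5, 15->7, 16->8, 14->6, 6->3, 8->4, 2->1
rank(y): 7->3, 9->5, 1->1, 11->6, 17->8, 8->4, 3->2, 16->7
Step 2: d_i = R_x(i) - R_y(i); compute d_i^2.
  (2-3)^2=1, (5-5)^2=0, (7-1)^2=36, (8-6)^2=4, (6-8)^2=4, (3-4)^2=1, (4-2)^2=4, (1-7)^2=36
sum(d^2) = 86.
Step 3: rho = 1 - 6*86 / (8*(8^2 - 1)) = 1 - 516/504 = -0.023810.
Step 4: Under H0, t = rho * sqrt((n-2)/(1-rho^2)) = -0.0583 ~ t(6).
Step 5: Two-sided p-value from the t-distribution with 6 df = 0.955374.
Step 6: alpha = 0.05. fail to reject H0.

rho = -0.0238, p = 0.955374, fail to reject H0 at alpha = 0.05.


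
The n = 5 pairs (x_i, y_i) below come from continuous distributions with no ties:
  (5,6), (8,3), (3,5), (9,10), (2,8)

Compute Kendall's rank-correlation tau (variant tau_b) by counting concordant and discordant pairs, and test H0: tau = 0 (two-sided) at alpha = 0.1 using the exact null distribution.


Step 1: Enumerate the 10 unordered pairs (i,j) with i<j and classify each by sign(x_j-x_i) * sign(y_j-y_i).
  (1,2):dx=+3,dy=-3->D; (1,3):dx=-2,dy=-1->C; (1,4):dx=+4,dy=+4->C; (1,5):dx=-3,dy=+2->D
  (2,3):dx=-5,dy=+2->D; (2,4):dx=+1,dy=+7->C; (2,5):dx=-6,dy=+5->D; (3,4):dx=+6,dy=+5->C
  (3,5):dx=-1,dy=+3->D; (4,5):dx=-7,dy=-2->C
Step 2: C = 5, D = 5, total pairs = 10.
Step 3: tau = (C - D)/(n(n-1)/2) = (5 - 5)/10 = 0.000000.
Step 4: Exact two-sided p-value (enumerate n! = 120 permutations of y under H0): p = 1.000000.
Step 5: alpha = 0.1. fail to reject H0.

tau_b = 0.0000 (C=5, D=5), p = 1.000000, fail to reject H0.


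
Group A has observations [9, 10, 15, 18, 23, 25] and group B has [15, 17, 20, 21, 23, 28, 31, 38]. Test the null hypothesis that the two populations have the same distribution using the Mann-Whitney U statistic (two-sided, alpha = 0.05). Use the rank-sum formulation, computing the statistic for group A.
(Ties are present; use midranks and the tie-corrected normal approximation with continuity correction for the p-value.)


Step 1: Combine and sort all 14 observations; assign midranks.
sorted (value, group): (9,X), (10,X), (15,X), (15,Y), (17,Y), (18,X), (20,Y), (21,Y), (23,X), (23,Y), (25,X), (28,Y), (31,Y), (38,Y)
ranks: 9->1, 10->2, 15->3.5, 15->3.5, 17->5, 18->6, 20->7, 21->8, 23->9.5, 23->9.5, 25->11, 28->12, 31->13, 38->14
Step 2: Rank sum for X: R1 = 1 + 2 + 3.5 + 6 + 9.5 + 11 = 33.
Step 3: U_X = R1 - n1(n1+1)/2 = 33 - 6*7/2 = 33 - 21 = 12.
       U_Y = n1*n2 - U_X = 48 - 12 = 36.
Step 4: Ties are present, so use the tie-corrected normal approximation (with continuity correction) for the p-value.
Step 5: p-value = 0.136773; compare to alpha = 0.05. fail to reject H0.

U_X = 12, p = 0.136773, fail to reject H0 at alpha = 0.05.


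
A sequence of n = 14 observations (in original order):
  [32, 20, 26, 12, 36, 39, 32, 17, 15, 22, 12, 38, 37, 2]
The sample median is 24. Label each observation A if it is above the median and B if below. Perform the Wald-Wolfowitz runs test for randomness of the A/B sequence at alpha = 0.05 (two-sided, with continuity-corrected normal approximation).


Step 1: Compute median = 24; label A = above, B = below.
Labels in order: ABABAAABBBBAAB  (n_A = 7, n_B = 7)
Step 2: Count runs R = 8.
Step 3: Under H0 (random ordering), E[R] = 2*n_A*n_B/(n_A+n_B) + 1 = 2*7*7/14 + 1 = 8.0000.
        Var[R] = 2*n_A*n_B*(2*n_A*n_B - n_A - n_B) / ((n_A+n_B)^2 * (n_A+n_B-1)) = 8232/2548 = 3.2308.
        SD[R] = 1.7974.
Step 4: R = E[R], so z = 0 with no continuity correction.
Step 5: Two-sided p-value via normal approximation = 2*(1 - Phi(|z|)) = 1.000000.
Step 6: alpha = 0.05. fail to reject H0.

R = 8, z = 0.0000, p = 1.000000, fail to reject H0.


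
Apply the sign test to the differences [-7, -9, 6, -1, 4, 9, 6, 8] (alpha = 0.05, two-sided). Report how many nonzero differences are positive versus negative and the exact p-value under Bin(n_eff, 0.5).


Step 1: Discard zero differences. Original n = 8; n_eff = number of nonzero differences = 8.
Nonzero differences (with sign): -7, -9, +6, -1, +4, +9, +6, +8
Step 2: Count signs: positive = 5, negative = 3.
Step 3: Under H0: P(positive) = 0.5, so the number of positives S ~ Bin(8, 0.5).
Step 4: Two-sided exact p-value = sum of Bin(8,0.5) probabilities at or below the observed probability = 0.726562.
Step 5: alpha = 0.05. fail to reject H0.

n_eff = 8, pos = 5, neg = 3, p = 0.726562, fail to reject H0.


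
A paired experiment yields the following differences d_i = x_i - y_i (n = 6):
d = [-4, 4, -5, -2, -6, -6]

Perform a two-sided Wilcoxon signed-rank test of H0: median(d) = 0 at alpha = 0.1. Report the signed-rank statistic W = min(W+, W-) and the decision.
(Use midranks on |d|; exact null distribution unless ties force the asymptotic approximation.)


Step 1: Drop any zero differences (none here) and take |d_i|.
|d| = [4, 4, 5, 2, 6, 6]
Step 2: Midrank |d_i| (ties get averaged ranks).
ranks: |4|->2.5, |4|->2.5, |5|->4, |2|->1, |6|->5.5, |6|->5.5
Step 3: Attach original signs; sum ranks with positive sign and with negative sign.
W+ = 2.5 = 2.5
W- = 2.5 + 4 + 1 + 5.5 + 5.5 = 18.5
(Check: W+ + W- = 21 should equal n(n+1)/2 = 21.)
Step 4: Test statistic W = min(W+, W-) = 2.5.
Step 5: Ties in |d|, so use the tie-corrected normal approximation.
        E[W] = n(n+1)/4 = 6*7/4 = 10.5.
        Tie groups: |d|=4 (t=2), |d|=6 (t=2); sum(t^3 - t) = 12.
        Var[W] = n(n+1)(2n+1)/24 - sum(t^3-t)/48 = 546/24 - 12/48 = 22.5.
        z = (W - E[W]) / sqrt(Var[W]) = (2.5 - 10.5) / 4.7434 = -1.6865.
        Two-sided p = 2*Phi(z) = 0.091690.
Step 6: alpha = 0.1. reject H0.

W+ = 2.5, W- = 18.5, W = min = 2.5, p = 0.091690, reject H0.


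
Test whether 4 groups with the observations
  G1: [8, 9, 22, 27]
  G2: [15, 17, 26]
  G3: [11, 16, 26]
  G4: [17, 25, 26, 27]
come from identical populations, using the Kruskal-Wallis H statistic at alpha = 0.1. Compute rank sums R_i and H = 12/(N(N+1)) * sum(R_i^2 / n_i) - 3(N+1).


Step 1: Combine all N = 14 observations and assign midranks.
sorted (value, group, rank): (8,G1,1), (9,G1,2), (11,G3,3), (15,G2,4), (16,G3,5), (17,G2,6.5), (17,G4,6.5), (22,G1,8), (25,G4,9), (26,G2,11), (26,G3,11), (26,G4,11), (27,G1,13.5), (27,G4,13.5)
Step 2: Sum ranks within each group.
R_1 = 24.5 (n_1 = 4)
R_2 = 21.5 (n_2 = 3)
R_3 = 19 (n_3 = 3)
R_4 = 40 (n_4 = 4)
Step 3: H = 12/(N(N+1)) * sum(R_i^2/n_i) - 3(N+1)
     = 12/(14*15) * (24.5^2/4 + 21.5^2/3 + 19^2/3 + 40^2/4) - 3*15
     = 0.057143 * 824.479 - 45
     = 2.113095.
Step 4: Ties present; correction factor C = 1 - 36/(14^3 - 14) = 0.986813. Corrected H = 2.113095 / 0.986813 = 2.141333.
Step 5: Under H0, H ~ chi^2(3); p-value = 0.543596.
Step 6: alpha = 0.1. fail to reject H0.

H = 2.1413, df = 3, p = 0.543596, fail to reject H0.


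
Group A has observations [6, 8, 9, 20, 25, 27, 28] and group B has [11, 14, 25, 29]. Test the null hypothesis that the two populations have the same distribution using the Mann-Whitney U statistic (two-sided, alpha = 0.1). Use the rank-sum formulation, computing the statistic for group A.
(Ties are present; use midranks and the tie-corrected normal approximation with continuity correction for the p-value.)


Step 1: Combine and sort all 11 observations; assign midranks.
sorted (value, group): (6,X), (8,X), (9,X), (11,Y), (14,Y), (20,X), (25,X), (25,Y), (27,X), (28,X), (29,Y)
ranks: 6->1, 8->2, 9->3, 11->4, 14->5, 20->6, 25->7.5, 25->7.5, 27->9, 28->10, 29->11
Step 2: Rank sum for X: R1 = 1 + 2 + 3 + 6 + 7.5 + 9 + 10 = 38.5.
Step 3: U_X = R1 - n1(n1+1)/2 = 38.5 - 7*8/2 = 38.5 - 28 = 10.5.
       U_Y = n1*n2 - U_X = 28 - 10.5 = 17.5.
Step 4: Ties are present, so use the tie-corrected normal approximation (with continuity correction) for the p-value.
Step 5: p-value = 0.569872; compare to alpha = 0.1. fail to reject H0.

U_X = 10.5, p = 0.569872, fail to reject H0 at alpha = 0.1.


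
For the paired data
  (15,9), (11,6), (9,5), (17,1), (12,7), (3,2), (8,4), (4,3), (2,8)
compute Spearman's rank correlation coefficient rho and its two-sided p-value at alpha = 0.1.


Step 1: Rank x and y separately (midranks; no ties here).
rank(x): 15->8, 11->6, 9->5, 17->9, 12->7, 3->2, 8->4, 4->3, 2->1
rank(y): 9->9, 6->6, 5->5, 1->1, 7->7, 2->2, 4->4, 3->3, 8->8
Step 2: d_i = R_x(i) - R_y(i); compute d_i^2.
  (8-9)^2=1, (6-6)^2=0, (5-5)^2=0, (9-1)^2=64, (7-7)^2=0, (2-2)^2=0, (4-4)^2=0, (3-3)^2=0, (1-8)^2=49
sum(d^2) = 114.
Step 3: rho = 1 - 6*114 / (9*(9^2 - 1)) = 1 - 684/720 = 0.050000.
Step 4: Under H0, t = rho * sqrt((n-2)/(1-rho^2)) = 0.1325 ~ t(7).
Step 5: Two-sided p-value from the t-distribution with 7 df = 0.898353.
Step 6: alpha = 0.1. fail to reject H0.

rho = 0.0500, p = 0.898353, fail to reject H0 at alpha = 0.1.


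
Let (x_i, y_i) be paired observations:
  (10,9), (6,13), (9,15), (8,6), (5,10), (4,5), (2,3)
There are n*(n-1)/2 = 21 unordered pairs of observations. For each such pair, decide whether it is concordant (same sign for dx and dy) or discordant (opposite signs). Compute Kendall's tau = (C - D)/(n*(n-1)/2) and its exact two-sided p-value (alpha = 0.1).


Step 1: Enumerate the 21 unordered pairs (i,j) with i<j and classify each by sign(x_j-x_i) * sign(y_j-y_i).
  (1,2):dx=-4,dy=+4->D; (1,3):dx=-1,dy=+6->D; (1,4):dx=-2,dy=-3->C; (1,5):dx=-5,dy=+1->D
  (1,6):dx=-6,dy=-4->C; (1,7):dx=-8,dy=-6->C; (2,3):dx=+3,dy=+2->C; (2,4):dx=+2,dy=-7->D
  (2,5):dx=-1,dy=-3->C; (2,6):dx=-2,dy=-8->C; (2,7):dx=-4,dy=-10->C; (3,4):dx=-1,dy=-9->C
  (3,5):dx=-4,dy=-5->C; (3,6):dx=-5,dy=-10->C; (3,7):dx=-7,dy=-12->C; (4,5):dx=-3,dy=+4->D
  (4,6):dx=-4,dy=-1->C; (4,7):dx=-6,dy=-3->C; (5,6):dx=-1,dy=-5->C; (5,7):dx=-3,dy=-7->C
  (6,7):dx=-2,dy=-2->C
Step 2: C = 16, D = 5, total pairs = 21.
Step 3: tau = (C - D)/(n(n-1)/2) = (16 - 5)/21 = 0.523810.
Step 4: Exact two-sided p-value (enumerate n! = 5040 permutations of y under H0): p = 0.136111.
Step 5: alpha = 0.1. fail to reject H0.

tau_b = 0.5238 (C=16, D=5), p = 0.136111, fail to reject H0.


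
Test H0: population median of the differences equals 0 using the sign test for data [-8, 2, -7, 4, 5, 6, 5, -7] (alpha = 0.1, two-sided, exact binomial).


Step 1: Discard zero differences. Original n = 8; n_eff = number of nonzero differences = 8.
Nonzero differences (with sign): -8, +2, -7, +4, +5, +6, +5, -7
Step 2: Count signs: positive = 5, negative = 3.
Step 3: Under H0: P(positive) = 0.5, so the number of positives S ~ Bin(8, 0.5).
Step 4: Two-sided exact p-value = sum of Bin(8,0.5) probabilities at or below the observed probability = 0.726562.
Step 5: alpha = 0.1. fail to reject H0.

n_eff = 8, pos = 5, neg = 3, p = 0.726562, fail to reject H0.


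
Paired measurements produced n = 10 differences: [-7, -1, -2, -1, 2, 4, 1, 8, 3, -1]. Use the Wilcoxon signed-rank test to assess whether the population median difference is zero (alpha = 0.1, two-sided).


Step 1: Drop any zero differences (none here) and take |d_i|.
|d| = [7, 1, 2, 1, 2, 4, 1, 8, 3, 1]
Step 2: Midrank |d_i| (ties get averaged ranks).
ranks: |7|->9, |1|->2.5, |2|->5.5, |1|->2.5, |2|->5.5, |4|->8, |1|->2.5, |8|->10, |3|->7, |1|->2.5
Step 3: Attach original signs; sum ranks with positive sign and with negative sign.
W+ = 5.5 + 8 + 2.5 + 10 + 7 = 33
W- = 9 + 2.5 + 5.5 + 2.5 + 2.5 = 22
(Check: W+ + W- = 55 should equal n(n+1)/2 = 55.)
Step 4: Test statistic W = min(W+, W-) = 22.
Step 5: Ties in |d|, so use the tie-corrected normal approximation.
        E[W] = n(n+1)/4 = 10*11/4 = 27.5.
        Tie groups: |d|=1 (t=4), |d|=2 (t=2); sum(t^3 - t) = 66.
        Var[W] = n(n+1)(2n+1)/24 - sum(t^3-t)/48 = 2310/24 - 66/48 = 94.875.
        z = (W - E[W]) / sqrt(Var[W]) = (22 - 27.5) / 9.7404 = -0.5647.
        Two-sided p = 2*Phi(z) = 0.572305.
Step 6: alpha = 0.1. fail to reject H0.

W+ = 33, W- = 22, W = min = 22, p = 0.572305, fail to reject H0.


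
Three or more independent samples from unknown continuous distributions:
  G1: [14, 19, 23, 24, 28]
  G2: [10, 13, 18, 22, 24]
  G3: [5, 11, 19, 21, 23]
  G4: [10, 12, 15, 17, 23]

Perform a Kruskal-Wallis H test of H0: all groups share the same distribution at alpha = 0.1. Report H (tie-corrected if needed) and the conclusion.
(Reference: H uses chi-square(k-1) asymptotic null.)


Step 1: Combine all N = 20 observations and assign midranks.
sorted (value, group, rank): (5,G3,1), (10,G2,2.5), (10,G4,2.5), (11,G3,4), (12,G4,5), (13,G2,6), (14,G1,7), (15,G4,8), (17,G4,9), (18,G2,10), (19,G1,11.5), (19,G3,11.5), (21,G3,13), (22,G2,14), (23,G1,16), (23,G3,16), (23,G4,16), (24,G1,18.5), (24,G2,18.5), (28,G1,20)
Step 2: Sum ranks within each group.
R_1 = 73 (n_1 = 5)
R_2 = 51 (n_2 = 5)
R_3 = 45.5 (n_3 = 5)
R_4 = 40.5 (n_4 = 5)
Step 3: H = 12/(N(N+1)) * sum(R_i^2/n_i) - 3(N+1)
     = 12/(20*21) * (73^2/5 + 51^2/5 + 45.5^2/5 + 40.5^2/5) - 3*21
     = 0.028571 * 2328.1 - 63
     = 3.517143.
Step 4: Ties present; correction factor C = 1 - 42/(20^3 - 20) = 0.994737. Corrected H = 3.517143 / 0.994737 = 3.535752.
Step 5: Under H0, H ~ chi^2(3); p-value = 0.316155.
Step 6: alpha = 0.1. fail to reject H0.

H = 3.5358, df = 3, p = 0.316155, fail to reject H0.


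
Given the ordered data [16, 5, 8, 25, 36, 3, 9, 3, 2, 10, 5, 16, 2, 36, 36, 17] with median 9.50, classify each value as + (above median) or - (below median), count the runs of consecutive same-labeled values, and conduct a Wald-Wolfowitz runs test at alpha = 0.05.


Step 1: Compute median = 9.50; label A = above, B = below.
Labels in order: ABBAABBBBABABAAA  (n_A = 8, n_B = 8)
Step 2: Count runs R = 9.
Step 3: Under H0 (random ordering), E[R] = 2*n_A*n_B/(n_A+n_B) + 1 = 2*8*8/16 + 1 = 9.0000.
        Var[R] = 2*n_A*n_B*(2*n_A*n_B - n_A - n_B) / ((n_A+n_B)^2 * (n_A+n_B-1)) = 14336/3840 = 3.7333.
        SD[R] = 1.9322.
Step 4: R = E[R], so z = 0 with no continuity correction.
Step 5: Two-sided p-value via normal approximation = 2*(1 - Phi(|z|)) = 1.000000.
Step 6: alpha = 0.05. fail to reject H0.

R = 9, z = 0.0000, p = 1.000000, fail to reject H0.


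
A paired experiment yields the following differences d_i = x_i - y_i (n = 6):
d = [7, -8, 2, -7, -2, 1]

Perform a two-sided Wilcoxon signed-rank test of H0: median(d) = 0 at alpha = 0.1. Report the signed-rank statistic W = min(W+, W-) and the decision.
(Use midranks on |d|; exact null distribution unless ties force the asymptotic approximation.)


Step 1: Drop any zero differences (none here) and take |d_i|.
|d| = [7, 8, 2, 7, 2, 1]
Step 2: Midrank |d_i| (ties get averaged ranks).
ranks: |7|->4.5, |8|->6, |2|->2.5, |7|->4.5, |2|->2.5, |1|->1
Step 3: Attach original signs; sum ranks with positive sign and with negative sign.
W+ = 4.5 + 2.5 + 1 = 8
W- = 6 + 4.5 + 2.5 = 13
(Check: W+ + W- = 21 should equal n(n+1)/2 = 21.)
Step 4: Test statistic W = min(W+, W-) = 8.
Step 5: Ties in |d|, so use the tie-corrected normal approximation.
        E[W] = n(n+1)/4 = 6*7/4 = 10.5.
        Tie groups: |d|=2 (t=2), |d|=7 (t=2); sum(t^3 - t) = 12.
        Var[W] = n(n+1)(2n+1)/24 - sum(t^3-t)/48 = 546/24 - 12/48 = 22.5.
        z = (W - E[W]) / sqrt(Var[W]) = (8 - 10.5) / 4.7434 = -0.5270.
        Two-sided p = 2*Phi(z) = 0.598161.
Step 6: alpha = 0.1. fail to reject H0.

W+ = 8, W- = 13, W = min = 8, p = 0.598161, fail to reject H0.


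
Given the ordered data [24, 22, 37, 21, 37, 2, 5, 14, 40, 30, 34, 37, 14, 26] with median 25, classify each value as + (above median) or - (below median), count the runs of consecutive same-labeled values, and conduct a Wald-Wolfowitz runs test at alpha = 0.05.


Step 1: Compute median = 25; label A = above, B = below.
Labels in order: BBABABBBAAAABA  (n_A = 7, n_B = 7)
Step 2: Count runs R = 8.
Step 3: Under H0 (random ordering), E[R] = 2*n_A*n_B/(n_A+n_B) + 1 = 2*7*7/14 + 1 = 8.0000.
        Var[R] = 2*n_A*n_B*(2*n_A*n_B - n_A - n_B) / ((n_A+n_B)^2 * (n_A+n_B-1)) = 8232/2548 = 3.2308.
        SD[R] = 1.7974.
Step 4: R = E[R], so z = 0 with no continuity correction.
Step 5: Two-sided p-value via normal approximation = 2*(1 - Phi(|z|)) = 1.000000.
Step 6: alpha = 0.05. fail to reject H0.

R = 8, z = 0.0000, p = 1.000000, fail to reject H0.


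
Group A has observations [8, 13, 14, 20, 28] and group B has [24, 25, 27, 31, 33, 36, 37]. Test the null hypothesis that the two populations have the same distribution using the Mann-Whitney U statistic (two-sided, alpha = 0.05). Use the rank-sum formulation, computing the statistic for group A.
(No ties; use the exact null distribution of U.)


Step 1: Combine and sort all 12 observations; assign midranks.
sorted (value, group): (8,X), (13,X), (14,X), (20,X), (24,Y), (25,Y), (27,Y), (28,X), (31,Y), (33,Y), (36,Y), (37,Y)
ranks: 8->1, 13->2, 14->3, 20->4, 24->5, 25->6, 27->7, 28->8, 31->9, 33->10, 36->11, 37->12
Step 2: Rank sum for X: R1 = 1 + 2 + 3 + 4 + 8 = 18.
Step 3: U_X = R1 - n1(n1+1)/2 = 18 - 5*6/2 = 18 - 15 = 3.
       U_Y = n1*n2 - U_X = 35 - 3 = 32.
Step 4: No ties, so the exact null distribution of U (based on enumerating the C(12,5) = 792 equally likely rank assignments) gives the two-sided p-value.
Step 5: p-value = 0.017677; compare to alpha = 0.05. reject H0.

U_X = 3, p = 0.017677, reject H0 at alpha = 0.05.


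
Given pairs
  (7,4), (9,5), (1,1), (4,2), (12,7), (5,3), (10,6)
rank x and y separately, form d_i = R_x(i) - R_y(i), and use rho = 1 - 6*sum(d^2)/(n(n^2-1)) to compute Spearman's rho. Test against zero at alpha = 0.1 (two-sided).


Step 1: Rank x and y separately (midranks; no ties here).
rank(x): 7->4, 9->5, 1->1, 4->2, 12->7, 5->3, 10->6
rank(y): 4->4, 5->5, 1->1, 2->2, 7->7, 3->3, 6->6
Step 2: d_i = R_x(i) - R_y(i); compute d_i^2.
  (4-4)^2=0, (5-5)^2=0, (1-1)^2=0, (2-2)^2=0, (7-7)^2=0, (3-3)^2=0, (6-6)^2=0
sum(d^2) = 0.
Step 3: rho = 1 - 6*0 / (7*(7^2 - 1)) = 1 - 0/336 = 1.000000.
Step 5: Two-sided p-value from the t-distribution with 5 df = 0.000000.
Step 6: alpha = 0.1. reject H0.

rho = 1.0000, p = 0.000000, reject H0 at alpha = 0.1.


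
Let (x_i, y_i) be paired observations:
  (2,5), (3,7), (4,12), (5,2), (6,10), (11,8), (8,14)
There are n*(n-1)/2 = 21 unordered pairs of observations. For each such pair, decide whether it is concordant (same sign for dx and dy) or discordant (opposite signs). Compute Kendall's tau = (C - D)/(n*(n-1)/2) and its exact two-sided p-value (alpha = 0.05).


Step 1: Enumerate the 21 unordered pairs (i,j) with i<j and classify each by sign(x_j-x_i) * sign(y_j-y_i).
  (1,2):dx=+1,dy=+2->C; (1,3):dx=+2,dy=+7->C; (1,4):dx=+3,dy=-3->D; (1,5):dx=+4,dy=+5->C
  (1,6):dx=+9,dy=+3->C; (1,7):dx=+6,dy=+9->C; (2,3):dx=+1,dy=+5->C; (2,4):dx=+2,dy=-5->D
  (2,5):dx=+3,dy=+3->C; (2,6):dx=+8,dy=+1->C; (2,7):dx=+5,dy=+7->C; (3,4):dx=+1,dy=-10->D
  (3,5):dx=+2,dy=-2->D; (3,6):dx=+7,dy=-4->D; (3,7):dx=+4,dy=+2->C; (4,5):dx=+1,dy=+8->C
  (4,6):dx=+6,dy=+6->C; (4,7):dx=+3,dy=+12->C; (5,6):dx=+5,dy=-2->D; (5,7):dx=+2,dy=+4->C
  (6,7):dx=-3,dy=+6->D
Step 2: C = 14, D = 7, total pairs = 21.
Step 3: tau = (C - D)/(n(n-1)/2) = (14 - 7)/21 = 0.333333.
Step 4: Exact two-sided p-value (enumerate n! = 5040 permutations of y under H0): p = 0.381349.
Step 5: alpha = 0.05. fail to reject H0.

tau_b = 0.3333 (C=14, D=7), p = 0.381349, fail to reject H0.


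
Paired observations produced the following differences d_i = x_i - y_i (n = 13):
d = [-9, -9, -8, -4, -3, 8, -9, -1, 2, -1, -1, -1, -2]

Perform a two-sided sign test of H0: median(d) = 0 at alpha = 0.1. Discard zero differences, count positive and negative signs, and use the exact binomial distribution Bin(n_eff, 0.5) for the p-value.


Step 1: Discard zero differences. Original n = 13; n_eff = number of nonzero differences = 13.
Nonzero differences (with sign): -9, -9, -8, -4, -3, +8, -9, -1, +2, -1, -1, -1, -2
Step 2: Count signs: positive = 2, negative = 11.
Step 3: Under H0: P(positive) = 0.5, so the number of positives S ~ Bin(13, 0.5).
Step 4: Two-sided exact p-value = sum of Bin(13,0.5) probabilities at or below the observed probability = 0.022461.
Step 5: alpha = 0.1. reject H0.

n_eff = 13, pos = 2, neg = 11, p = 0.022461, reject H0.
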